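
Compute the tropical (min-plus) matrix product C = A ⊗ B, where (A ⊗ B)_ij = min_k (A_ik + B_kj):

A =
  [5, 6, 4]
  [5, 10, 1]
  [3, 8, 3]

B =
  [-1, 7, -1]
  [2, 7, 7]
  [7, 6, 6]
A ⊗ B =
  [4, 10, 4]
  [4, 7, 4]
  [2, 9, 2]

Apply the min-plus product entry-by-entry:
  C[0][0] = min over k of (A[0][0] + B[0][0] = 5 + -1 = 4, A[0][1] + B[1][0] = 6 + 2 = 8, A[0][2] + B[2][0] = 4 + 7 = 11) = 4 (attained at k = 0)
  C[0][1] = min over k of (A[0][0] + B[0][1] = 5 + 7 = 12, A[0][1] + B[1][1] = 6 + 7 = 13, A[0][2] + B[2][1] = 4 + 6 = 10) = 10 (attained at k = 2)
  C[0][2] = min over k of (A[0][0] + B[0][2] = 5 + -1 = 4, A[0][1] + B[1][2] = 6 + 7 = 13, A[0][2] + B[2][2] = 4 + 6 = 10) = 4 (attained at k = 0)
  C[1][0] = min over k of (A[1][0] + B[0][0] = 5 + -1 = 4, A[1][1] + B[1][0] = 10 + 2 = 12, A[1][2] + B[2][0] = 1 + 7 = 8) = 4 (attained at k = 0)
  C[1][1] = min over k of (A[1][0] + B[0][1] = 5 + 7 = 12, A[1][1] + B[1][1] = 10 + 7 = 17, A[1][2] + B[2][1] = 1 + 6 = 7) = 7 (attained at k = 2)
  C[1][2] = min over k of (A[1][0] + B[0][2] = 5 + -1 = 4, A[1][1] + B[1][2] = 10 + 7 = 17, A[1][2] + B[2][2] = 1 + 6 = 7) = 4 (attained at k = 0)
  C[2][0] = min over k of (A[2][0] + B[0][0] = 3 + -1 = 2, A[2][1] + B[1][0] = 8 + 2 = 10, A[2][2] + B[2][0] = 3 + 7 = 10) = 2 (attained at k = 0)
  C[2][1] = min over k of (A[2][0] + B[0][1] = 3 + 7 = 10, A[2][1] + B[1][1] = 8 + 7 = 15, A[2][2] + B[2][1] = 3 + 6 = 9) = 9 (attained at k = 2)
  C[2][2] = min over k of (A[2][0] + B[0][2] = 3 + -1 = 2, A[2][1] + B[1][2] = 8 + 7 = 15, A[2][2] + B[2][2] = 3 + 6 = 9) = 2 (attained at k = 0)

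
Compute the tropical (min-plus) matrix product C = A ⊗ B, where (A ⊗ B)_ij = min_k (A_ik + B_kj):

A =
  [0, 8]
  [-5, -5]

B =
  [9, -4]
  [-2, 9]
A ⊗ B =
  [6, -4]
  [-7, -9]

Apply the min-plus product entry-by-entry:
  C[0][0] = min over k of (A[0][0] + B[0][0] = 0 + 9 = 9, A[0][1] + B[1][0] = 8 + -2 = 6) = 6 (attained at k = 1)
  C[0][1] = min over k of (A[0][0] + B[0][1] = 0 + -4 = -4, A[0][1] + B[1][1] = 8 + 9 = 17) = -4 (attained at k = 0)
  C[1][0] = min over k of (A[1][0] + B[0][0] = -5 + 9 = 4, A[1][1] + B[1][0] = -5 + -2 = -7) = -7 (attained at k = 1)
  C[1][1] = min over k of (A[1][0] + B[0][1] = -5 + -4 = -9, A[1][1] + B[1][1] = -5 + 9 = 4) = -9 (attained at k = 0)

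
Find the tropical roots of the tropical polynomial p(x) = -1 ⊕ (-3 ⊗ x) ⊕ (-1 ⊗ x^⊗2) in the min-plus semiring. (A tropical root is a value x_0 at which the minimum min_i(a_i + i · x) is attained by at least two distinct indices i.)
Roots: {-2, 2}

Each tropical root is a break point of the lower envelope of the lines y = a_i + i · x (there are 3 lines, with slopes 0, 1, ..., 2). Only the lines that attain the minimum somewhere contribute to roots; other lines are dominated. Here the surviving (envelope) indices are i = 2, i = 1, i = 0.
Intersections between consecutive envelope lines give the roots: for adjacent envelope indices i < j the intersection is x = (a_i − a_j) / (j − i). Reading off the sorted break points: {-2, 2}.
Verification: at each break x_0, at least two indices attain the minimum of min_i(a_i + i · x_0).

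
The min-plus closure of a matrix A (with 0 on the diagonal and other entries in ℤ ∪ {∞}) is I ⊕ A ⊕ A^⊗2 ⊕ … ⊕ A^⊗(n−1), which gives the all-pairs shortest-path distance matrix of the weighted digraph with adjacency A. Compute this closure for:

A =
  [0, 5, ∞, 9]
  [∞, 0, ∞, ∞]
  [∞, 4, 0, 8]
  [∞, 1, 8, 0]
Closure =
  [0, 5, 17, 9]
  [∞, 0, ∞, ∞]
  [∞, 4, 0, 8]
  [∞, 1, 8, 0]

This is the Floyd-Warshall all-pairs shortest-path computation. For each intermediate vertex k = 0, 1, …, 3, update dist[i][j] ← min(dist[i][j], dist[i][k] + dist[k][j]). The final matrix gives, for each (i, j), the minimum total weight of any directed path from i to j (possibly empty when i = j).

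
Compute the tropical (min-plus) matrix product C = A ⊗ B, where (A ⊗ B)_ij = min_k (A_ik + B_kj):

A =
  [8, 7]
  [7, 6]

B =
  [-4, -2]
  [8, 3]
A ⊗ B =
  [4, 6]
  [3, 5]

Apply the min-plus product entry-by-entry:
  C[0][0] = min over k of (A[0][0] + B[0][0] = 8 + -4 = 4, A[0][1] + B[1][0] = 7 + 8 = 15) = 4 (attained at k = 0)
  C[0][1] = min over k of (A[0][0] + B[0][1] = 8 + -2 = 6, A[0][1] + B[1][1] = 7 + 3 = 10) = 6 (attained at k = 0)
  C[1][0] = min over k of (A[1][0] + B[0][0] = 7 + -4 = 3, A[1][1] + B[1][0] = 6 + 8 = 14) = 3 (attained at k = 0)
  C[1][1] = min over k of (A[1][0] + B[0][1] = 7 + -2 = 5, A[1][1] + B[1][1] = 6 + 3 = 9) = 5 (attained at k = 0)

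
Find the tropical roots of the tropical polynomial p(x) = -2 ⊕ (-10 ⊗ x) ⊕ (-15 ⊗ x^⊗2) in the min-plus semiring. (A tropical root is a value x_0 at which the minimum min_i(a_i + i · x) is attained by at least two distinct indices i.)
Roots: {5, 8}

Each tropical root is a break point of the lower envelope of the lines y = a_i + i · x (there are 3 lines, with slopes 0, 1, ..., 2). Only the lines that attain the minimum somewhere contribute to roots; other lines are dominated. Here the surviving (envelope) indices are i = 2, i = 1, i = 0.
Intersections between consecutive envelope lines give the roots: for adjacent envelope indices i < j the intersection is x = (a_i − a_j) / (j − i). Reading off the sorted break points: {5, 8}.
Verification: at each break x_0, at least two indices attain the minimum of min_i(a_i + i · x_0).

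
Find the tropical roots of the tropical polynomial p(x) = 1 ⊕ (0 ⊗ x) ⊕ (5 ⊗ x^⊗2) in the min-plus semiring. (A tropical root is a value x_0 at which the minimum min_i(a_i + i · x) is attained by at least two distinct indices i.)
Roots: {-5, 1}

Each tropical root is a break point of the lower envelope of the lines y = a_i + i · x (there are 3 lines, with slopes 0, 1, ..., 2). Only the lines that attain the minimum somewhere contribute to roots; other lines are dominated. Here the surviving (envelope) indices are i = 2, i = 1, i = 0.
Intersections between consecutive envelope lines give the roots: for adjacent envelope indices i < j the intersection is x = (a_i − a_j) / (j − i). Reading off the sorted break points: {-5, 1}.
Verification: at each break x_0, at least two indices attain the minimum of min_i(a_i + i · x_0).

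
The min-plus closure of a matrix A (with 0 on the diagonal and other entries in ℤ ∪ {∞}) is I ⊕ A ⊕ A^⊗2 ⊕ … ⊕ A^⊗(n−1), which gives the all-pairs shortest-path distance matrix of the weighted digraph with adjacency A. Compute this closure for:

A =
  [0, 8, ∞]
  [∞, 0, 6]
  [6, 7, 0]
Closure =
  [0, 8, 14]
  [12, 0, 6]
  [6, 7, 0]

This is the Floyd-Warshall all-pairs shortest-path computation. For each intermediate vertex k = 0, 1, …, 2, update dist[i][j] ← min(dist[i][j], dist[i][k] + dist[k][j]). The final matrix gives, for each (i, j), the minimum total weight of any directed path from i to j (possibly empty when i = j).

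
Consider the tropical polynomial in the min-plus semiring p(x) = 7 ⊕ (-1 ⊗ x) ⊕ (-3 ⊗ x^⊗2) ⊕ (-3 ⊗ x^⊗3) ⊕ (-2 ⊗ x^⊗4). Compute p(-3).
p(-3) = -14

A tropical monomial a ⊗ x^⊗i evaluates to a + i · x. Evaluating each term at x = -3:
  Term 0 contributes 7 + 0 · -3 = 7
  Term 1 contributes -1 + 1 · -3 = -4
  Term 2 contributes -3 + 2 · -3 = -9
  Term 3 contributes -3 + 3 · -3 = -12
  Term 4 contributes -2 + 4 · -3 = -14
p(-3) = ⊕ of these = min[7, -4, -9, -12, -14] = -14.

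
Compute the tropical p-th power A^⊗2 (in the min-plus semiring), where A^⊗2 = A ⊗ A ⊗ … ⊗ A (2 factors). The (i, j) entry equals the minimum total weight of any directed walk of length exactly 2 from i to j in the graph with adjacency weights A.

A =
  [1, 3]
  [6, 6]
A^⊗2 =
  [2, 4]
  [7, 9]

Each entry (A^⊗2)_ij equals the minimum over all length-2 walks i = v_0 → v_1 → … → v_2 = j of Σ_t A[v_t][v_{t+1}]. For example, for (i, j) = (0, 1) we minimise over 2 possible intermediate vertex sequences; the minimum is 4, attained along the walk 0 → 0 → 1.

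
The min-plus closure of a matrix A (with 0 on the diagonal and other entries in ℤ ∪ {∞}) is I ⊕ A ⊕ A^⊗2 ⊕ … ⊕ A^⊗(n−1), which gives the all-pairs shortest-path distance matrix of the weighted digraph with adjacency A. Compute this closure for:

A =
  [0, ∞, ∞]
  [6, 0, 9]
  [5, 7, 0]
Closure =
  [0, ∞, ∞]
  [6, 0, 9]
  [5, 7, 0]

This is the Floyd-Warshall all-pairs shortest-path computation. For each intermediate vertex k = 0, 1, …, 2, update dist[i][j] ← min(dist[i][j], dist[i][k] + dist[k][j]). The final matrix gives, for each (i, j), the minimum total weight of any directed path from i to j (possibly empty when i = j).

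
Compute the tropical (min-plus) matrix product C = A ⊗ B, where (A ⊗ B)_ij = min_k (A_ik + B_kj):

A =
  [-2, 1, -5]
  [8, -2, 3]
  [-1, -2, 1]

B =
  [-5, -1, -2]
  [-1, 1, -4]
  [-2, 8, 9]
A ⊗ B =
  [-7, -3, -4]
  [-3, -1, -6]
  [-6, -2, -6]

Apply the min-plus product entry-by-entry:
  C[0][0] = min over k of (A[0][0] + B[0][0] = -2 + -5 = -7, A[0][1] + B[1][0] = 1 + -1 = 0, A[0][2] + B[2][0] = -5 + -2 = -7) = -7 (attained at k = 0)
  C[0][1] = min over k of (A[0][0] + B[0][1] = -2 + -1 = -3, A[0][1] + B[1][1] = 1 + 1 = 2, A[0][2] + B[2][1] = -5 + 8 = 3) = -3 (attained at k = 0)
  C[0][2] = min over k of (A[0][0] + B[0][2] = -2 + -2 = -4, A[0][1] + B[1][2] = 1 + -4 = -3, A[0][2] + B[2][2] = -5 + 9 = 4) = -4 (attained at k = 0)
  C[1][0] = min over k of (A[1][0] + B[0][0] = 8 + -5 = 3, A[1][1] + B[1][0] = -2 + -1 = -3, A[1][2] + B[2][0] = 3 + -2 = 1) = -3 (attained at k = 1)
  C[1][1] = min over k of (A[1][0] + B[0][1] = 8 + -1 = 7, A[1][1] + B[1][1] = -2 + 1 = -1, A[1][2] + B[2][1] = 3 + 8 = 11) = -1 (attained at k = 1)
  C[1][2] = min over k of (A[1][0] + B[0][2] = 8 + -2 = 6, A[1][1] + B[1][2] = -2 + -4 = -6, A[1][2] + B[2][2] = 3 + 9 = 12) = -6 (attained at k = 1)
  C[2][0] = min over k of (A[2][0] + B[0][0] = -1 + -5 = -6, A[2][1] + B[1][0] = -2 + -1 = -3, A[2][2] + B[2][0] = 1 + -2 = -1) = -6 (attained at k = 0)
  C[2][1] = min over k of (A[2][0] + B[0][1] = -1 + -1 = -2, A[2][1] + B[1][1] = -2 + 1 = -1, A[2][2] + B[2][1] = 1 + 8 = 9) = -2 (attained at k = 0)
  C[2][2] = min over k of (A[2][0] + B[0][2] = -1 + -2 = -3, A[2][1] + B[1][2] = -2 + -4 = -6, A[2][2] + B[2][2] = 1 + 9 = 10) = -6 (attained at k = 1)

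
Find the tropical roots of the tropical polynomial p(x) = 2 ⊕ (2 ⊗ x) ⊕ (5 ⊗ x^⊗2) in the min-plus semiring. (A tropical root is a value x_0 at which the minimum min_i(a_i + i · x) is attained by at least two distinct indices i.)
Roots: {-3, 0}

Each tropical root is a break point of the lower envelope of the lines y = a_i + i · x (there are 3 lines, with slopes 0, 1, ..., 2). Only the lines that attain the minimum somewhere contribute to roots; other lines are dominated. Here the surviving (envelope) indices are i = 2, i = 1, i = 0.
Intersections between consecutive envelope lines give the roots: for adjacent envelope indices i < j the intersection is x = (a_i − a_j) / (j − i). Reading off the sorted break points: {-3, 0}.
Verification: at each break x_0, at least two indices attain the minimum of min_i(a_i + i · x_0).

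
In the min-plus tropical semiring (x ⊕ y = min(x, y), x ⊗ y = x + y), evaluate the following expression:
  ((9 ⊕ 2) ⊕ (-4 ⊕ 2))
((9 ⊕ 2) ⊕ (-4 ⊕ 2)) = -4

Expand innermost to outermost. Recall ⊕ takes the minimum of its arguments and ⊗ takes their sum. Working out the expression ((9 ⊕ 2) ⊕ (-4 ⊕ 2)) gives -4.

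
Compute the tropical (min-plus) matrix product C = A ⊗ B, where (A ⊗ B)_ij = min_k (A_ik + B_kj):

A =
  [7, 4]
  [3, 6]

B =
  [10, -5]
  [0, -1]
A ⊗ B =
  [4, 2]
  [6, -2]

Apply the min-plus product entry-by-entry:
  C[0][0] = min over k of (A[0][0] + B[0][0] = 7 + 10 = 17, A[0][1] + B[1][0] = 4 + 0 = 4) = 4 (attained at k = 1)
  C[0][1] = min over k of (A[0][0] + B[0][1] = 7 + -5 = 2, A[0][1] + B[1][1] = 4 + -1 = 3) = 2 (attained at k = 0)
  C[1][0] = min over k of (A[1][0] + B[0][0] = 3 + 10 = 13, A[1][1] + B[1][0] = 6 + 0 = 6) = 6 (attained at k = 1)
  C[1][1] = min over k of (A[1][0] + B[0][1] = 3 + -5 = -2, A[1][1] + B[1][1] = 6 + -1 = 5) = -2 (attained at k = 0)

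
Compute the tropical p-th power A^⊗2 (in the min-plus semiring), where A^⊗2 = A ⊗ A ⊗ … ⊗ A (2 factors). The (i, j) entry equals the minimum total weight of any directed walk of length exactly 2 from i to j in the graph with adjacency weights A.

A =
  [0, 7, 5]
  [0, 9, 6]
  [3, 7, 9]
A^⊗2 =
  [0, 7, 5]
  [0, 7, 5]
  [3, 10, 8]

Each entry (A^⊗2)_ij equals the minimum over all length-2 walks i = v_0 → v_1 → … → v_2 = j of Σ_t A[v_t][v_{t+1}]. For example, for (i, j) = (0, 2) we minimise over 3 possible intermediate vertex sequences; the minimum is 5, attained along the walk 0 → 0 → 2.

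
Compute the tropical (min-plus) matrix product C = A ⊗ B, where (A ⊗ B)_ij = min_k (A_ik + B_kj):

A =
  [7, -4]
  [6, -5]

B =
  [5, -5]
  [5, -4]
A ⊗ B =
  [1, -8]
  [0, -9]

Apply the min-plus product entry-by-entry:
  C[0][0] = min over k of (A[0][0] + B[0][0] = 7 + 5 = 12, A[0][1] + B[1][0] = -4 + 5 = 1) = 1 (attained at k = 1)
  C[0][1] = min over k of (A[0][0] + B[0][1] = 7 + -5 = 2, A[0][1] + B[1][1] = -4 + -4 = -8) = -8 (attained at k = 1)
  C[1][0] = min over k of (A[1][0] + B[0][0] = 6 + 5 = 11, A[1][1] + B[1][0] = -5 + 5 = 0) = 0 (attained at k = 1)
  C[1][1] = min over k of (A[1][0] + B[0][1] = 6 + -5 = 1, A[1][1] + B[1][1] = -5 + -4 = -9) = -9 (attained at k = 1)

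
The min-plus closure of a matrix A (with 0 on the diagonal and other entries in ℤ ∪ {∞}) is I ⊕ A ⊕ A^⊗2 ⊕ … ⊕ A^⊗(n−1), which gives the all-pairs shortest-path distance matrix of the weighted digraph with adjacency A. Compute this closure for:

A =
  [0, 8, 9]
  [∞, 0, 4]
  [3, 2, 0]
Closure =
  [0, 8, 9]
  [7, 0, 4]
  [3, 2, 0]

This is the Floyd-Warshall all-pairs shortest-path computation. For each intermediate vertex k = 0, 1, …, 2, update dist[i][j] ← min(dist[i][j], dist[i][k] + dist[k][j]). The final matrix gives, for each (i, j), the minimum total weight of any directed path from i to j (possibly empty when i = j).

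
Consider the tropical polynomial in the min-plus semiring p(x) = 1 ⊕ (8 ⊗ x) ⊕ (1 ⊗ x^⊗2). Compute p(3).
p(3) = 1

A tropical monomial a ⊗ x^⊗i evaluates to a + i · x. Evaluating each term at x = 3:
  Term 0 contributes 1 + 0 · 3 = 1
  Term 1 contributes 8 + 1 · 3 = 11
  Term 2 contributes 1 + 2 · 3 = 7
p(3) = ⊕ of these = min[1, 11, 7] = 1.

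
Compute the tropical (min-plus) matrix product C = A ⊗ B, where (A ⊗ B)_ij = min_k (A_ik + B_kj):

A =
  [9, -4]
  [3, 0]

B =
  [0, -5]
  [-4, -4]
A ⊗ B =
  [-8, -8]
  [-4, -4]

Apply the min-plus product entry-by-entry:
  C[0][0] = min over k of (A[0][0] + B[0][0] = 9 + 0 = 9, A[0][1] + B[1][0] = -4 + -4 = -8) = -8 (attained at k = 1)
  C[0][1] = min over k of (A[0][0] + B[0][1] = 9 + -5 = 4, A[0][1] + B[1][1] = -4 + -4 = -8) = -8 (attained at k = 1)
  C[1][0] = min over k of (A[1][0] + B[0][0] = 3 + 0 = 3, A[1][1] + B[1][0] = 0 + -4 = -4) = -4 (attained at k = 1)
  C[1][1] = min over k of (A[1][0] + B[0][1] = 3 + -5 = -2, A[1][1] + B[1][1] = 0 + -4 = -4) = -4 (attained at k = 1)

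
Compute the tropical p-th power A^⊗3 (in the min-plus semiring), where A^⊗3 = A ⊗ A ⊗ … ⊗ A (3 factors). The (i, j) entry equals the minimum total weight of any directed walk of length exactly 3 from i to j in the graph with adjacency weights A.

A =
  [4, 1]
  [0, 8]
A^⊗3 =
  [5, 2]
  [1, 5]

Each entry (A^⊗3)_ij equals the minimum over all length-3 walks i = v_0 → v_1 → … → v_3 = j of Σ_t A[v_t][v_{t+1}]. For example, for (i, j) = (0, 1) we minimise over 4 possible intermediate vertex sequences; the minimum is 2, attained along the walk 0 → 1 → 0 → 1.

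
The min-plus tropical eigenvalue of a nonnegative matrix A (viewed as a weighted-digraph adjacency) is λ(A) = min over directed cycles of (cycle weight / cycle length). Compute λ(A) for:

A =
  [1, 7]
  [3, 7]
λ(A) = 1

Enumerate directed cycles and compute their means (weight / length). Sample:
  cycle 0 → 0: weight = 1, length = 1, mean = 1/1 ≈ 1.000
  cycle 1 → 1: weight = 7, length = 1, mean = 7/1 ≈ 7.000
  cycle 0 → 1 → 0: weight = 10, length = 2, mean = 10/2 ≈ 5.000
  cycle 1 → 0 → 1: weight = 10, length = 2, mean = 10/2 ≈ 5.000
Minimum mean = 1.000, attained e.g. along the cycle 0 → 0 with weight 1 and length 1. So λ(A) = 1/1 = 1.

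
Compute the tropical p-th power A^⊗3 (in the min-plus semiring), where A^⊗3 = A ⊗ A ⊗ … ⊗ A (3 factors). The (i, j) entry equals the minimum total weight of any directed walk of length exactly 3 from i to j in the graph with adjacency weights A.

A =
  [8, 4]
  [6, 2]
A^⊗3 =
  [12, 8]
  [10, 6]

Each entry (A^⊗3)_ij equals the minimum over all length-3 walks i = v_0 → v_1 → … → v_3 = j of Σ_t A[v_t][v_{t+1}]. For example, for (i, j) = (0, 1) we minimise over 4 possible intermediate vertex sequences; the minimum is 8, attained along the walk 0 → 1 → 1 → 1.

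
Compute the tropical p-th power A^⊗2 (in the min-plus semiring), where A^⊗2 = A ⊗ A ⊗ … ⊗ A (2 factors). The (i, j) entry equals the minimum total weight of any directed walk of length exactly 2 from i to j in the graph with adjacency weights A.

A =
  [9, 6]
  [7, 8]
A^⊗2 =
  [13, 14]
  [15, 13]

Each entry (A^⊗2)_ij equals the minimum over all length-2 walks i = v_0 → v_1 → … → v_2 = j of Σ_t A[v_t][v_{t+1}]. For example, for (i, j) = (0, 1) we minimise over 2 possible intermediate vertex sequences; the minimum is 14, attained along the walk 0 → 1 → 1.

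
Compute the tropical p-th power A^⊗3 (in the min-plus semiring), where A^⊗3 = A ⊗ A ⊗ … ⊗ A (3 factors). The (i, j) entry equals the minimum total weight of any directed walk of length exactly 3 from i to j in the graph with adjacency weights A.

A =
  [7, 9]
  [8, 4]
A^⊗3 =
  [21, 17]
  [16, 12]

Each entry (A^⊗3)_ij equals the minimum over all length-3 walks i = v_0 → v_1 → … → v_3 = j of Σ_t A[v_t][v_{t+1}]. For example, for (i, j) = (0, 1) we minimise over 4 possible intermediate vertex sequences; the minimum is 17, attained along the walk 0 → 1 → 1 → 1.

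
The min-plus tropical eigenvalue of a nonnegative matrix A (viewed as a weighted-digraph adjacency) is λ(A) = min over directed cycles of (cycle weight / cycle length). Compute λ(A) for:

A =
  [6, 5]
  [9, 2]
λ(A) = 2

Enumerate directed cycles and compute their means (weight / length). Sample:
  cycle 0 → 0: weight = 6, length = 1, mean = 6/1 ≈ 6.000
  cycle 1 → 1: weight = 2, length = 1, mean = 2/1 ≈ 2.000
  cycle 0 → 1 → 0: weight = 14, length = 2, mean = 14/2 ≈ 7.000
  cycle 1 → 0 → 1: weight = 14, length = 2, mean = 14/2 ≈ 7.000
Minimum mean = 2.000, attained e.g. along the cycle 1 → 1 with weight 2 and length 1. So λ(A) = 2/1 = 2.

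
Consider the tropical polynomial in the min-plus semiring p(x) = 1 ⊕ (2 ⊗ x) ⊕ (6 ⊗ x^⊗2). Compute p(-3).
p(-3) = -1

A tropical monomial a ⊗ x^⊗i evaluates to a + i · x. Evaluating each term at x = -3:
  Term 0 contributes 1 + 0 · -3 = 1
  Term 1 contributes 2 + 1 · -3 = -1
  Term 2 contributes 6 + 2 · -3 = 0
p(-3) = ⊕ of these = min[1, -1, 0] = -1.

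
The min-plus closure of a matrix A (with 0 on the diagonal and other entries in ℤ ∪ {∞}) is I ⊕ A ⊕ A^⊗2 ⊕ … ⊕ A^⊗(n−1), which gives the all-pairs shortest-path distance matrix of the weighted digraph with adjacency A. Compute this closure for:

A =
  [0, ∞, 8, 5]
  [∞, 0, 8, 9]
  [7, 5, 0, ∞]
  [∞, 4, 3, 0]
Closure =
  [0, 9, 8, 5]
  [15, 0, 8, 9]
  [7, 5, 0, 12]
  [10, 4, 3, 0]

This is the Floyd-Warshall all-pairs shortest-path computation. For each intermediate vertex k = 0, 1, …, 3, update dist[i][j] ← min(dist[i][j], dist[i][k] + dist[k][j]). The final matrix gives, for each (i, j), the minimum total weight of any directed path from i to j (possibly empty when i = j).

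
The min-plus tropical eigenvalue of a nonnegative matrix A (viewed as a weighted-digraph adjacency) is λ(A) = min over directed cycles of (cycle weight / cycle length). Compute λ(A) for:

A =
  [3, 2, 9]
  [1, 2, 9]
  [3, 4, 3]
λ(A) = 3/2

Enumerate directed cycles and compute their means (weight / length). Sample:
  cycle 0 → 0: weight = 3, length = 1, mean = 3/1 ≈ 3.000
  cycle 1 → 1: weight = 2, length = 1, mean = 2/1 ≈ 2.000
  cycle 2 → 2: weight = 3, length = 1, mean = 3/1 ≈ 3.000
  cycle 0 → 1 → 0: weight = 3, length = 2, mean = 3/2 ≈ 1.500
  cycle 0 → 2 → 0: weight = 12, length = 2, mean = 12/2 ≈ 6.000
  cycle 1 → 0 → 1: weight = 3, length = 2, mean = 3/2 ≈ 1.500
Minimum mean = 1.500, attained e.g. along the cycle 0 → 1 → 0 with weight 3 and length 2. So λ(A) = 3/2 = 3/2.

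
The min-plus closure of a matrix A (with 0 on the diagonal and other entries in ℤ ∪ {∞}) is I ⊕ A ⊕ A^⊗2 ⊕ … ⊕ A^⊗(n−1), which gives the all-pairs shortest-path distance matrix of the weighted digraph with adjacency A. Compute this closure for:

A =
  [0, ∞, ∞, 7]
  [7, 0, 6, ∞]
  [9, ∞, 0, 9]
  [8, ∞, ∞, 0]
Closure =
  [0, ∞, ∞, 7]
  [7, 0, 6, 14]
  [9, ∞, 0, 9]
  [8, ∞, ∞, 0]

This is the Floyd-Warshall all-pairs shortest-path computation. For each intermediate vertex k = 0, 1, …, 3, update dist[i][j] ← min(dist[i][j], dist[i][k] + dist[k][j]). The final matrix gives, for each (i, j), the minimum total weight of any directed path from i to j (possibly empty when i = j).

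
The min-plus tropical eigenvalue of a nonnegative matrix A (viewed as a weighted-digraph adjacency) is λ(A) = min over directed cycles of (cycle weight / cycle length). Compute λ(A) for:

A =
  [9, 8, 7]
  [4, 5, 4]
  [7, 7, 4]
λ(A) = 4

Enumerate directed cycles and compute their means (weight / length). Sample:
  cycle 0 → 0: weight = 9, length = 1, mean = 9/1 ≈ 9.000
  cycle 1 → 1: weight = 5, length = 1, mean = 5/1 ≈ 5.000
  cycle 2 → 2: weight = 4, length = 1, mean = 4/1 ≈ 4.000
  cycle 0 → 1 → 0: weight = 12, length = 2, mean = 12/2 ≈ 6.000
  cycle 0 → 2 → 0: weight = 14, length = 2, mean = 14/2 ≈ 7.000
  cycle 1 → 0 → 1: weight = 12, length = 2, mean = 12/2 ≈ 6.000
Minimum mean = 4.000, attained e.g. along the cycle 2 → 2 with weight 4 and length 1. So λ(A) = 4/1 = 4.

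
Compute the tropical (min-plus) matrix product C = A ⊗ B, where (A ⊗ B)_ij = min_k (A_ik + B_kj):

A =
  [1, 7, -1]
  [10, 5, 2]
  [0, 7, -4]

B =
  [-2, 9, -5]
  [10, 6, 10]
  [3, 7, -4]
A ⊗ B =
  [-1, 6, -5]
  [5, 9, -2]
  [-2, 3, -8]

Apply the min-plus product entry-by-entry:
  C[0][0] = min over k of (A[0][0] + B[0][0] = 1 + -2 = -1, A[0][1] + B[1][0] = 7 + 10 = 17, A[0][2] + B[2][0] = -1 + 3 = 2) = -1 (attained at k = 0)
  C[0][1] = min over k of (A[0][0] + B[0][1] = 1 + 9 = 10, A[0][1] + B[1][1] = 7 + 6 = 13, A[0][2] + B[2][1] = -1 + 7 = 6) = 6 (attained at k = 2)
  C[0][2] = min over k of (A[0][0] + B[0][2] = 1 + -5 = -4, A[0][1] + B[1][2] = 7 + 10 = 17, A[0][2] + B[2][2] = -1 + -4 = -5) = -5 (attained at k = 2)
  C[1][0] = min over k of (A[1][0] + B[0][0] = 10 + -2 = 8, A[1][1] + B[1][0] = 5 + 10 = 15, A[1][2] + B[2][0] = 2 + 3 = 5) = 5 (attained at k = 2)
  C[1][1] = min over k of (A[1][0] + B[0][1] = 10 + 9 = 19, A[1][1] + B[1][1] = 5 + 6 = 11, A[1][2] + B[2][1] = 2 + 7 = 9) = 9 (attained at k = 2)
  C[1][2] = min over k of (A[1][0] + B[0][2] = 10 + -5 = 5, A[1][1] + B[1][2] = 5 + 10 = 15, A[1][2] + B[2][2] = 2 + -4 = -2) = -2 (attained at k = 2)
  C[2][0] = min over k of (A[2][0] + B[0][0] = 0 + -2 = -2, A[2][1] + B[1][0] = 7 + 10 = 17, A[2][2] + B[2][0] = -4 + 3 = -1) = -2 (attained at k = 0)
  C[2][1] = min over k of (A[2][0] + B[0][1] = 0 + 9 = 9, A[2][1] + B[1][1] = 7 + 6 = 13, A[2][2] + B[2][1] = -4 + 7 = 3) = 3 (attained at k = 2)
  C[2][2] = min over k of (A[2][0] + B[0][2] = 0 + -5 = -5, A[2][1] + B[1][2] = 7 + 10 = 17, A[2][2] + B[2][2] = -4 + -4 = -8) = -8 (attained at k = 2)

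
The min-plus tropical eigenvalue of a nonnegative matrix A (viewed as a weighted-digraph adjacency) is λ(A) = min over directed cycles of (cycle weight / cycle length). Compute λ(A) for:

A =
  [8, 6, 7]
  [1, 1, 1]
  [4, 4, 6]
λ(A) = 1

Enumerate directed cycles and compute their means (weight / length). Sample:
  cycle 0 → 0: weight = 8, length = 1, mean = 8/1 ≈ 8.000
  cycle 1 → 1: weight = 1, length = 1, mean = 1/1 ≈ 1.000
  cycle 2 → 2: weight = 6, length = 1, mean = 6/1 ≈ 6.000
  cycle 0 → 1 → 0: weight = 7, length = 2, mean = 7/2 ≈ 3.500
  cycle 0 → 2 → 0: weight = 11, length = 2, mean = 11/2 ≈ 5.500
  cycle 1 → 0 → 1: weight = 7, length = 2, mean = 7/2 ≈ 3.500
Minimum mean = 1.000, attained e.g. along the cycle 1 → 1 with weight 1 and length 1. So λ(A) = 1/1 = 1.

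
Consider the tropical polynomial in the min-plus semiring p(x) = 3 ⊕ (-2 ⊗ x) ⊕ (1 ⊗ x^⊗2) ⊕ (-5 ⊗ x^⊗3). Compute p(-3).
p(-3) = -14

A tropical monomial a ⊗ x^⊗i evaluates to a + i · x. Evaluating each term at x = -3:
  Term 0 contributes 3 + 0 · -3 = 3
  Term 1 contributes -2 + 1 · -3 = -5
  Term 2 contributes 1 + 2 · -3 = -5
  Term 3 contributes -5 + 3 · -3 = -14
p(-3) = ⊕ of these = min[3, -5, -5, -14] = -14.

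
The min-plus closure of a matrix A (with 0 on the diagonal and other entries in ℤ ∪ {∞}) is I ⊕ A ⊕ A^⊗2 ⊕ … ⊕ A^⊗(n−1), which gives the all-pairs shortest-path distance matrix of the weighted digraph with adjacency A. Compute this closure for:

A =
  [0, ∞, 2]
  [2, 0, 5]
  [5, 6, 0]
Closure =
  [0, 8, 2]
  [2, 0, 4]
  [5, 6, 0]

This is the Floyd-Warshall all-pairs shortest-path computation. For each intermediate vertex k = 0, 1, …, 2, update dist[i][j] ← min(dist[i][j], dist[i][k] + dist[k][j]). The final matrix gives, for each (i, j), the minimum total weight of any directed path from i to j (possibly empty when i = j).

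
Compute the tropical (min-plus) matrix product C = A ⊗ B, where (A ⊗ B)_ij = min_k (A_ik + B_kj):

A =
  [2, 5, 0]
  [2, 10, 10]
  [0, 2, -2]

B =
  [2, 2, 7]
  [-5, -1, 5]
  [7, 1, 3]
A ⊗ B =
  [0, 1, 3]
  [4, 4, 9]
  [-3, -1, 1]

Apply the min-plus product entry-by-entry:
  C[0][0] = min over k of (A[0][0] + B[0][0] = 2 + 2 = 4, A[0][1] + B[1][0] = 5 + -5 = 0, A[0][2] + B[2][0] = 0 + 7 = 7) = 0 (attained at k = 1)
  C[0][1] = min over k of (A[0][0] + B[0][1] = 2 + 2 = 4, A[0][1] + B[1][1] = 5 + -1 = 4, A[0][2] + B[2][1] = 0 + 1 = 1) = 1 (attained at k = 2)
  C[0][2] = min over k of (A[0][0] + B[0][2] = 2 + 7 = 9, A[0][1] + B[1][2] = 5 + 5 = 10, A[0][2] + B[2][2] = 0 + 3 = 3) = 3 (attained at k = 2)
  C[1][0] = min over k of (A[1][0] + B[0][0] = 2 + 2 = 4, A[1][1] + B[1][0] = 10 + -5 = 5, A[1][2] + B[2][0] = 10 + 7 = 17) = 4 (attained at k = 0)
  C[1][1] = min over k of (A[1][0] + B[0][1] = 2 + 2 = 4, A[1][1] + B[1][1] = 10 + -1 = 9, A[1][2] + B[2][1] = 10 + 1 = 11) = 4 (attained at k = 0)
  C[1][2] = min over k of (A[1][0] + B[0][2] = 2 + 7 = 9, A[1][1] + B[1][2] = 10 + 5 = 15, A[1][2] + B[2][2] = 10 + 3 = 13) = 9 (attained at k = 0)
  C[2][0] = min over k of (A[2][0] + B[0][0] = 0 + 2 = 2, A[2][1] + B[1][0] = 2 + -5 = -3, A[2][2] + B[2][0] = -2 + 7 = 5) = -3 (attained at k = 1)
  C[2][1] = min over k of (A[2][0] + B[0][1] = 0 + 2 = 2, A[2][1] + B[1][1] = 2 + -1 = 1, A[2][2] + B[2][1] = -2 + 1 = -1) = -1 (attained at k = 2)
  C[2][2] = min over k of (A[2][0] + B[0][2] = 0 + 7 = 7, A[2][1] + B[1][2] = 2 + 5 = 7, A[2][2] + B[2][2] = -2 + 3 = 1) = 1 (attained at k = 2)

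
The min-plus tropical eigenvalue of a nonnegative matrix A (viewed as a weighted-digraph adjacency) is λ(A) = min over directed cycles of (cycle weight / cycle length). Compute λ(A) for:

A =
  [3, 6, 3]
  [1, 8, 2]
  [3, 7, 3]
λ(A) = 3

Enumerate directed cycles and compute their means (weight / length). Sample:
  cycle 0 → 0: weight = 3, length = 1, mean = 3/1 ≈ 3.000
  cycle 1 → 1: weight = 8, length = 1, mean = 8/1 ≈ 8.000
  cycle 2 → 2: weight = 3, length = 1, mean = 3/1 ≈ 3.000
  cycle 0 → 1 → 0: weight = 7, length = 2, mean = 7/2 ≈ 3.500
  cycle 0 → 2 → 0: weight = 6, length = 2, mean = 6/2 ≈ 3.000
  cycle 1 → 0 → 1: weight = 7, length = 2, mean = 7/2 ≈ 3.500
Minimum mean = 3.000, attained e.g. along the cycle 0 → 0 with weight 3 and length 1. So λ(A) = 3/1 = 3.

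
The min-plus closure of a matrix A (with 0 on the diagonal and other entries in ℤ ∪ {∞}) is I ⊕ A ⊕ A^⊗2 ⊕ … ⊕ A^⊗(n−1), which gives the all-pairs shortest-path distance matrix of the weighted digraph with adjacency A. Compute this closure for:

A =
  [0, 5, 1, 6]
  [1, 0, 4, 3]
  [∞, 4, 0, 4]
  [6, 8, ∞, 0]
Closure =
  [0, 5, 1, 5]
  [1, 0, 2, 3]
  [5, 4, 0, 4]
  [6, 8, 7, 0]

This is the Floyd-Warshall all-pairs shortest-path computation. For each intermediate vertex k = 0, 1, …, 3, update dist[i][j] ← min(dist[i][j], dist[i][k] + dist[k][j]). The final matrix gives, for each (i, j), the minimum total weight of any directed path from i to j (possibly empty when i = j).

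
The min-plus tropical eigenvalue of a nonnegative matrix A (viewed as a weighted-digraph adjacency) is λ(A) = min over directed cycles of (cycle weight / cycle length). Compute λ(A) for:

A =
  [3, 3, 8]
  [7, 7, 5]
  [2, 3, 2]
λ(A) = 2

Enumerate directed cycles and compute their means (weight / length). Sample:
  cycle 0 → 0: weight = 3, length = 1, mean = 3/1 ≈ 3.000
  cycle 1 → 1: weight = 7, length = 1, mean = 7/1 ≈ 7.000
  cycle 2 → 2: weight = 2, length = 1, mean = 2/1 ≈ 2.000
  cycle 0 → 1 → 0: weight = 10, length = 2, mean = 10/2 ≈ 5.000
  cycle 0 → 2 → 0: weight = 10, length = 2, mean = 10/2 ≈ 5.000
  cycle 1 → 0 → 1: weight = 10, length = 2, mean = 10/2 ≈ 5.000
Minimum mean = 2.000, attained e.g. along the cycle 2 → 2 with weight 2 and length 1. So λ(A) = 2/1 = 2.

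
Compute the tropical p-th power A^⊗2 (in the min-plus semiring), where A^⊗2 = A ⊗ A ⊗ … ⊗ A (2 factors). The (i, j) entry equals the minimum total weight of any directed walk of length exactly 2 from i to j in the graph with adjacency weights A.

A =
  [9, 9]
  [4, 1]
A^⊗2 =
  [13, 10]
  [5, 2]

Each entry (A^⊗2)_ij equals the minimum over all length-2 walks i = v_0 → v_1 → … → v_2 = j of Σ_t A[v_t][v_{t+1}]. For example, for (i, j) = (0, 1) we minimise over 2 possible intermediate vertex sequences; the minimum is 10, attained along the walk 0 → 1 → 1.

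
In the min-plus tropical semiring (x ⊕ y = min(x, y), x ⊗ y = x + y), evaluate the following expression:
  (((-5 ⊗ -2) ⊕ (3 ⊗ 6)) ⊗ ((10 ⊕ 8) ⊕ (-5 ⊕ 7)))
(((-5 ⊗ -2) ⊕ (3 ⊗ 6)) ⊗ ((10 ⊕ 8) ⊕ (-5 ⊕ 7))) = -12

Expand innermost to outermost. Recall ⊕ takes the minimum of its arguments and ⊗ takes their sum. Working out the expression (((-5 ⊗ -2) ⊕ (3 ⊗ 6)) ⊗ ((10 ⊕ 8) ⊕ (-5 ⊕ 7))) gives -12.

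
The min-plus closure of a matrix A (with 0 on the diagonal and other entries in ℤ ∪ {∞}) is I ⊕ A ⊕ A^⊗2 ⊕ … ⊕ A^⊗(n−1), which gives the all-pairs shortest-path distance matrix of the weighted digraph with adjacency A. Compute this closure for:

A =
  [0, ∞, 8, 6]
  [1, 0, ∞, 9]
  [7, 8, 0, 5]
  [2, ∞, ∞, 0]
Closure =
  [0, 16, 8, 6]
  [1, 0, 9, 7]
  [7, 8, 0, 5]
  [2, 18, 10, 0]

This is the Floyd-Warshall all-pairs shortest-path computation. For each intermediate vertex k = 0, 1, …, 3, update dist[i][j] ← min(dist[i][j], dist[i][k] + dist[k][j]). The final matrix gives, for each (i, j), the minimum total weight of any directed path from i to j (possibly empty when i = j).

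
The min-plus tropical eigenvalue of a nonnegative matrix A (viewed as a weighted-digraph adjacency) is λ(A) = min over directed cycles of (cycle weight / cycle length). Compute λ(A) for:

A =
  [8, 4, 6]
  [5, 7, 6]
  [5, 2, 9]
λ(A) = 4

Enumerate directed cycles and compute their means (weight / length). Sample:
  cycle 0 → 0: weight = 8, length = 1, mean = 8/1 ≈ 8.000
  cycle 1 → 1: weight = 7, length = 1, mean = 7/1 ≈ 7.000
  cycle 2 → 2: weight = 9, length = 1, mean = 9/1 ≈ 9.000
  cycle 0 → 1 → 0: weight = 9, length = 2, mean = 9/2 ≈ 4.500
  cycle 0 → 2 → 0: weight = 11, length = 2, mean = 11/2 ≈ 5.500
  cycle 1 → 0 → 1: weight = 9, length = 2, mean = 9/2 ≈ 4.500
Minimum mean = 4.000, attained e.g. along the cycle 1 → 2 → 1 with weight 8 and length 2. So λ(A) = 8/2 = 4.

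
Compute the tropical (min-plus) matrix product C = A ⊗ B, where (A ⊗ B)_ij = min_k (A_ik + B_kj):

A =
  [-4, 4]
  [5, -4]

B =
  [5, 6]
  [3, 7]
A ⊗ B =
  [1, 2]
  [-1, 3]

Apply the min-plus product entry-by-entry:
  C[0][0] = min over k of (A[0][0] + B[0][0] = -4 + 5 = 1, A[0][1] + B[1][0] = 4 + 3 = 7) = 1 (attained at k = 0)
  C[0][1] = min over k of (A[0][0] + B[0][1] = -4 + 6 = 2, A[0][1] + B[1][1] = 4 + 7 = 11) = 2 (attained at k = 0)
  C[1][0] = min over k of (A[1][0] + B[0][0] = 5 + 5 = 10, A[1][1] + B[1][0] = -4 + 3 = -1) = -1 (attained at k = 1)
  C[1][1] = min over k of (A[1][0] + B[0][1] = 5 + 6 = 11, A[1][1] + B[1][1] = -4 + 7 = 3) = 3 (attained at k = 1)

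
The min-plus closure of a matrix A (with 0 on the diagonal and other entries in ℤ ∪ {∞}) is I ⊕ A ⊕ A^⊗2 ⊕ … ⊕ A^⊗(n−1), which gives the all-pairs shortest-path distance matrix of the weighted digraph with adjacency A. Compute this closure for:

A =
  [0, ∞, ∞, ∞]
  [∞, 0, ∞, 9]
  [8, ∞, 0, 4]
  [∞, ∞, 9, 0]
Closure =
  [0, ∞, ∞, ∞]
  [26, 0, 18, 9]
  [8, ∞, 0, 4]
  [17, ∞, 9, 0]

This is the Floyd-Warshall all-pairs shortest-path computation. For each intermediate vertex k = 0, 1, …, 3, update dist[i][j] ← min(dist[i][j], dist[i][k] + dist[k][j]). The final matrix gives, for each (i, j), the minimum total weight of any directed path from i to j (possibly empty when i = j).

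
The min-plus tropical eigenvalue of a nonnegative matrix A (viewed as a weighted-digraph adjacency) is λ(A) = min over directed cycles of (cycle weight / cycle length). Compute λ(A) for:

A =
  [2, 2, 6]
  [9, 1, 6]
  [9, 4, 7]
λ(A) = 1

Enumerate directed cycles and compute their means (weight / length). Sample:
  cycle 0 → 0: weight = 2, length = 1, mean = 2/1 ≈ 2.000
  cycle 1 → 1: weight = 1, length = 1, mean = 1/1 ≈ 1.000
  cycle 2 → 2: weight = 7, length = 1, mean = 7/1 ≈ 7.000
  cycle 0 → 1 → 0: weight = 11, length = 2, mean = 11/2 ≈ 5.500
  cycle 0 → 2 → 0: weight = 15, length = 2, mean = 15/2 ≈ 7.500
  cycle 1 → 0 → 1: weight = 11, length = 2, mean = 11/2 ≈ 5.500
Minimum mean = 1.000, attained e.g. along the cycle 1 → 1 with weight 1 and length 1. So λ(A) = 1/1 = 1.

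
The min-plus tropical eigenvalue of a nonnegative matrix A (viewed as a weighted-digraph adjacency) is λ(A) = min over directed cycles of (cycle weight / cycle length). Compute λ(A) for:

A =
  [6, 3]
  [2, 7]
λ(A) = 5/2

Enumerate directed cycles and compute their means (weight / length). Sample:
  cycle 0 → 0: weight = 6, length = 1, mean = 6/1 ≈ 6.000
  cycle 1 → 1: weight = 7, length = 1, mean = 7/1 ≈ 7.000
  cycle 0 → 1 → 0: weight = 5, length = 2, mean = 5/2 ≈ 2.500
  cycle 1 → 0 → 1: weight = 5, length = 2, mean = 5/2 ≈ 2.500
Minimum mean = 2.500, attained e.g. along the cycle 0 → 1 → 0 with weight 5 and length 2. So λ(A) = 5/2 = 5/2.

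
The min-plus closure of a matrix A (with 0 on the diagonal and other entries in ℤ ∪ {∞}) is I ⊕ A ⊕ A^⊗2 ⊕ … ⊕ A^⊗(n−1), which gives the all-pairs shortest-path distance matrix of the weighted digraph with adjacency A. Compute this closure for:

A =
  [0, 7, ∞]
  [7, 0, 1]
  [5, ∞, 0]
Closure =
  [0, 7, 8]
  [6, 0, 1]
  [5, 12, 0]

This is the Floyd-Warshall all-pairs shortest-path computation. For each intermediate vertex k = 0, 1, …, 2, update dist[i][j] ← min(dist[i][j], dist[i][k] + dist[k][j]). The final matrix gives, for each (i, j), the minimum total weight of any directed path from i to j (possibly empty when i = j).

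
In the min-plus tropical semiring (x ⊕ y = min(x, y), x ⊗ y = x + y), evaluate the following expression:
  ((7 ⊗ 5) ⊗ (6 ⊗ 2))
((7 ⊗ 5) ⊗ (6 ⊗ 2)) = 20

Expand innermost to outermost. Recall ⊕ takes the minimum of its arguments and ⊗ takes their sum. Working out the expression ((7 ⊗ 5) ⊗ (6 ⊗ 2)) gives 20.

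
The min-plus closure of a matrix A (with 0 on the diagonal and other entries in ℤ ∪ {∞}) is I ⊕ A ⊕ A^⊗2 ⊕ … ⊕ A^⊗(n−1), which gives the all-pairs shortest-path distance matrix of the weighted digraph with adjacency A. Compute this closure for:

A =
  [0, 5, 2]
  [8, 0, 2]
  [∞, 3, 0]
Closure =
  [0, 5, 2]
  [8, 0, 2]
  [11, 3, 0]

This is the Floyd-Warshall all-pairs shortest-path computation. For each intermediate vertex k = 0, 1, …, 2, update dist[i][j] ← min(dist[i][j], dist[i][k] + dist[k][j]). The final matrix gives, for each (i, j), the minimum total weight of any directed path from i to j (possibly empty when i = j).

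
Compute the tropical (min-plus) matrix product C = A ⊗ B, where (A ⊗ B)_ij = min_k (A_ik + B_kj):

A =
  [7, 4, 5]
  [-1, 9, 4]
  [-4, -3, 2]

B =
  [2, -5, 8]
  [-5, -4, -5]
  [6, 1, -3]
A ⊗ B =
  [-1, 0, -1]
  [1, -6, 1]
  [-8, -9, -8]

Apply the min-plus product entry-by-entry:
  C[0][0] = min over k of (A[0][0] + B[0][0] = 7 + 2 = 9, A[0][1] + B[1][0] = 4 + -5 = -1, A[0][2] + B[2][0] = 5 + 6 = 11) = -1 (attained at k = 1)
  C[0][1] = min over k of (A[0][0] + B[0][1] = 7 + -5 = 2, A[0][1] + B[1][1] = 4 + -4 = 0, A[0][2] + B[2][1] = 5 + 1 = 6) = 0 (attained at k = 1)
  C[0][2] = min over k of (A[0][0] + B[0][2] = 7 + 8 = 15, A[0][1] + B[1][2] = 4 + -5 = -1, A[0][2] + B[2][2] = 5 + -3 = 2) = -1 (attained at k = 1)
  C[1][0] = min over k of (A[1][0] + B[0][0] = -1 + 2 = 1, A[1][1] + B[1][0] = 9 + -5 = 4, A[1][2] + B[2][0] = 4 + 6 = 10) = 1 (attained at k = 0)
  C[1][1] = min over k of (A[1][0] + B[0][1] = -1 + -5 = -6, A[1][1] + B[1][1] = 9 + -4 = 5, A[1][2] + B[2][1] = 4 + 1 = 5) = -6 (attained at k = 0)
  C[1][2] = min over k of (A[1][0] + B[0][2] = -1 + 8 = 7, A[1][1] + B[1][2] = 9 + -5 = 4, A[1][2] + B[2][2] = 4 + -3 = 1) = 1 (attained at k = 2)
  C[2][0] = min over k of (A[2][0] + B[0][0] = -4 + 2 = -2, A[2][1] + B[1][0] = -3 + -5 = -8, A[2][2] + B[2][0] = 2 + 6 = 8) = -8 (attained at k = 1)
  C[2][1] = min over k of (A[2][0] + B[0][1] = -4 + -5 = -9, A[2][1] + B[1][1] = -3 + -4 = -7, A[2][2] + B[2][1] = 2 + 1 = 3) = -9 (attained at k = 0)
  C[2][2] = min over k of (A[2][0] + B[0][2] = -4 + 8 = 4, A[2][1] + B[1][2] = -3 + -5 = -8, A[2][2] + B[2][2] = 2 + -3 = -1) = -8 (attained at k = 1)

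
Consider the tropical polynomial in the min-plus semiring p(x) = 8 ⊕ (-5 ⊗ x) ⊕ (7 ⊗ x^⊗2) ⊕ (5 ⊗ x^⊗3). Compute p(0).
p(0) = -5

A tropical monomial a ⊗ x^⊗i evaluates to a + i · x. Evaluating each term at x = 0:
  Term 0 contributes 8 + 0 · 0 = 8
  Term 1 contributes -5 + 1 · 0 = -5
  Term 2 contributes 7 + 2 · 0 = 7
  Term 3 contributes 5 + 3 · 0 = 5
p(0) = ⊕ of these = min[8, -5, 7, 5] = -5.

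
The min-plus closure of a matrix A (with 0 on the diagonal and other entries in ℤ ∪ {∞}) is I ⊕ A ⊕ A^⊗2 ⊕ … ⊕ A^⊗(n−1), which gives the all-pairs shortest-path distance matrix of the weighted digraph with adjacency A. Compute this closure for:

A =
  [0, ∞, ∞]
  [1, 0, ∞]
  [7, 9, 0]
Closure =
  [0, ∞, ∞]
  [1, 0, ∞]
  [7, 9, 0]

This is the Floyd-Warshall all-pairs shortest-path computation. For each intermediate vertex k = 0, 1, …, 2, update dist[i][j] ← min(dist[i][j], dist[i][k] + dist[k][j]). The final matrix gives, for each (i, j), the minimum total weight of any directed path from i to j (possibly empty when i = j).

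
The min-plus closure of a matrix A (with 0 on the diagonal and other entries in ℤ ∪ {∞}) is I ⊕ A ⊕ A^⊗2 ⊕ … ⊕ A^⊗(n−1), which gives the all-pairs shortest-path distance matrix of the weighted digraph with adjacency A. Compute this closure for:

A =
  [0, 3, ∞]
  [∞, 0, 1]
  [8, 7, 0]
Closure =
  [0, 3, 4]
  [9, 0, 1]
  [8, 7, 0]

This is the Floyd-Warshall all-pairs shortest-path computation. For each intermediate vertex k = 0, 1, …, 2, update dist[i][j] ← min(dist[i][j], dist[i][k] + dist[k][j]). The final matrix gives, for each (i, j), the minimum total weight of any directed path from i to j (possibly empty when i = j).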